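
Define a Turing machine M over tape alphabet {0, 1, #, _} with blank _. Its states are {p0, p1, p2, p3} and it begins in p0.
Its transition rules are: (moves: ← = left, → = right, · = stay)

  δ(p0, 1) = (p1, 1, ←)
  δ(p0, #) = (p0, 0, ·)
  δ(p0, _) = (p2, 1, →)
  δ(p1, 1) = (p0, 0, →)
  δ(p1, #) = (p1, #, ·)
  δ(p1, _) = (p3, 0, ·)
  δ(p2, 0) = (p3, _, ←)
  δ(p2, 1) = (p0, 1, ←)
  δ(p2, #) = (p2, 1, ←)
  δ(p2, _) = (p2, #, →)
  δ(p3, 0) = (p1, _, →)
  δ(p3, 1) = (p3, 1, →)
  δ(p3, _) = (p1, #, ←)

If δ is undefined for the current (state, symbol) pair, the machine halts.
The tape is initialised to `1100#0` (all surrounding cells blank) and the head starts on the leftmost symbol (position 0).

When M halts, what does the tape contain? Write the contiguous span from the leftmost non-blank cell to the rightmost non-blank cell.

state=p0 head=0 tape=_[1]100#0   (p0,1)→(p1,1,←)
state=p1 head=-1 tape=[_]1100#0   (p1,_)→(p3,0,·)
state=p3 head=-1 tape=[0]1100#0   (p3,0)→(p1,_,→)
state=p1 head=0 tape=_[1]100#0   (p1,1)→(p0,0,→)
state=p0 head=1 tape=_0[1]00#0   (p0,1)→(p1,1,←)
state=p1 head=0 tape=_[0]100#0
The non-blank tape span at halt is 0100#0.

0100#0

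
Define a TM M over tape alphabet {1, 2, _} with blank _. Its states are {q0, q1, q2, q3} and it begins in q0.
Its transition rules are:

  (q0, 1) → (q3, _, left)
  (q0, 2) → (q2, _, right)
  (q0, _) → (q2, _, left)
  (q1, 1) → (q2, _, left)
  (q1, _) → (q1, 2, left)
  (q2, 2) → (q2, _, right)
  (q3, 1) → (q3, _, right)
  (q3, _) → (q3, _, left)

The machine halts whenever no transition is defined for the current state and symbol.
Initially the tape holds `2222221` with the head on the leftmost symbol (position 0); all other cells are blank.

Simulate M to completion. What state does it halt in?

state=q0 head=0 tape=[2]222221   (q0,2)→(q2,_,right)
state=q2 head=1 tape=_[2]22221   (q2,2)→(q2,_,right)
state=q2 head=2 tape=__[2]2221   (q2,2)→(q2,_,right)
state=q2 head=3 tape=___[2]221   (q2,2)→(q2,_,right)
state=q2 head=4 tape=____[2]21   (q2,2)→(q2,_,right)
state=q2 head=5 tape=_____[2]1   (q2,2)→(q2,_,right)
state=q2 head=6 tape=______[1]
No transition is defined for (q2, 1); M halts in state q2.

q2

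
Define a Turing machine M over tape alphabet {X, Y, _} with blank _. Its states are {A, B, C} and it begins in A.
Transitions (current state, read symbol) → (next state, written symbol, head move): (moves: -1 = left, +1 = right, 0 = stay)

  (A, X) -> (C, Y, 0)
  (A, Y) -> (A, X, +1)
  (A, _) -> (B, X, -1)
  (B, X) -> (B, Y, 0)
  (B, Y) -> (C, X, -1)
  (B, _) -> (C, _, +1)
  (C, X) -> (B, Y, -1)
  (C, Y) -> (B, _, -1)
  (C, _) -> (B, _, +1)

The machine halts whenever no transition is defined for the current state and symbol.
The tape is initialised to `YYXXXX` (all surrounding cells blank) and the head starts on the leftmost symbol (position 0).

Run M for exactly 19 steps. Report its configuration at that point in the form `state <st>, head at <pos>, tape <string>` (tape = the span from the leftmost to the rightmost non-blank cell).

state C, head at 0, tape X_XXX

A | _[Y]YXXXX   read Y → write X, move +1, go to A
A | _X[Y]XXXX   read Y → write X, move +1, go to A
A | _XX[X]XXX   read X → write Y, move 0, go to C
C | _XX[Y]XXX   read Y → write _, move -1, go to B
B | _X[X]_XXX   read X → write Y, move 0, go to B
B | _X[Y]_XXX   read Y → write X, move -1, go to C
C | _[X]X_XXX   read X → write Y, move -1, go to B
B | [_]YX_XXX   read _ → write _, move +1, go to C
C | _[Y]X_XXX   read Y → write _, move -1, go to B
B | [_]_X_XXX   read _ → write _, move +1, go to C
C | _[_]X_XXX   read _ → write _, move +1, go to B
B | __[X]_XXX   read X → write Y, move 0, go to B
B | __[Y]_XXX   read Y → write X, move -1, go to C
C | _[_]X_XXX   read _ → write _, move +1, go to B
B | __[X]_XXX   read X → write Y, move 0, go to B
B | __[Y]_XXX   read Y → write X, move -1, go to C
C | _[_]X_XXX   read _ → write _, move +1, go to B
B | __[X]_XXX   read X → write Y, move 0, go to B
B | __[Y]_XXX   read Y → write X, move -1, go to C
C | _[_]X_XXX
After 19 steps: state C, head at 0, tape X_XXX.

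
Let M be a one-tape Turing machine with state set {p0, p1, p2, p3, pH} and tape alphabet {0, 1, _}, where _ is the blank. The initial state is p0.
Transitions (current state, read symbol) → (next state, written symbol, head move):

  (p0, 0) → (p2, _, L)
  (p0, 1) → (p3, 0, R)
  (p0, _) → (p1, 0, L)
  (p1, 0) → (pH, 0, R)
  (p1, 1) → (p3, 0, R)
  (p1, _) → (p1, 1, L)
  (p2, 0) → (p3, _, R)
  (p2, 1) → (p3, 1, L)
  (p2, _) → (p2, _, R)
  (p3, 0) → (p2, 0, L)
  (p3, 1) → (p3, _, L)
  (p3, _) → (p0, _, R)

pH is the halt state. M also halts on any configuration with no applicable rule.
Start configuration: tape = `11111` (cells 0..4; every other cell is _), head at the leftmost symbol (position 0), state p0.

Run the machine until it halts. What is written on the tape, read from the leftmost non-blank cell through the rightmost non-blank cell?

010

p0 | _[1]1111__   read 1 → write 0, move R, go to p3
p3 | _0[1]111__   read 1 → write _, move L, go to p3
p3 | _[0]_111__   read 0 → write 0, move L, go to p2
p2 | [_]0_111__   read _ → write _, move R, go to p2
p2 | _[0]_111__   read 0 → write _, move R, go to p3
p3 | __[_]111__   read _ → write _, move R, go to p0
p0 | ___[1]11__   read 1 → write 0, move R, go to p3
p3 | ___0[1]1__   read 1 → write _, move L, go to p3
p3 | ___[0]_1__   read 0 → write 0, move L, go to p2
p2 | __[_]0_1__   read _ → write _, move R, go to p2
p2 | ___[0]_1__   read 0 → write _, move R, go to p3
p3 | ____[_]1__   read _ → write _, move R, go to p0
p0 | _____[1]__   read 1 → write 0, move R, go to p3
p3 | _____0[_]_   read _ → write _, move R, go to p0
p0 | _____0_[_]   read _ → write 0, move L, go to p1
p1 | _____0[_]0   read _ → write 1, move L, go to p1
p1 | _____[0]10   read 0 → write 0, move R, go to pH
pH | _____0[1]0
The non-blank tape span at halt is 010.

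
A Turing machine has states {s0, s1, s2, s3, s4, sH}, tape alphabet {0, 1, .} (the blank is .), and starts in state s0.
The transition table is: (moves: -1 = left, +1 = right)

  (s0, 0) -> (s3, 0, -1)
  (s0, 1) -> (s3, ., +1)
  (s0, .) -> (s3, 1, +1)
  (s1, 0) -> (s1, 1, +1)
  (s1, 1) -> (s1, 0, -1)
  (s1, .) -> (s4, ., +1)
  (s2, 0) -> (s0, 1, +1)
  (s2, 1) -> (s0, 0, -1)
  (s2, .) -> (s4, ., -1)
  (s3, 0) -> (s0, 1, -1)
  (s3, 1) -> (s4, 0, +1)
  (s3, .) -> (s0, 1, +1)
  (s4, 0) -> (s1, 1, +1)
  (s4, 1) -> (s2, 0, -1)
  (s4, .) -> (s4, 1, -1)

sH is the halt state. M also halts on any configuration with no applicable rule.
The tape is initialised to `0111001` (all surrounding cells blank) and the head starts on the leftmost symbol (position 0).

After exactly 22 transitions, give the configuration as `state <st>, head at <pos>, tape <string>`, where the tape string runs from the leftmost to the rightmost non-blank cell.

s0 | ..[0]111001   read 0 → write 0, move -1, go to s3
s3 | .[.]0111001   read . → write 1, move +1, go to s0
s0 | .1[0]111001   read 0 → write 0, move -1, go to s3
s3 | .[1]0111001   read 1 → write 0, move +1, go to s4
s4 | .0[0]111001   read 0 → write 1, move +1, go to s1
s1 | .01[1]11001   read 1 → write 0, move -1, go to s1
s1 | .0[1]011001   read 1 → write 0, move -1, go to s1
s1 | .[0]0011001   read 0 → write 1, move +1, go to s1
s1 | .1[0]011001   read 0 → write 1, move +1, go to s1
s1 | .11[0]11001   read 0 → write 1, move +1, go to s1
s1 | .111[1]1001   read 1 → write 0, move -1, go to s1
s1 | .11[1]01001   read 1 → write 0, move -1, go to s1
s1 | .1[1]001001   read 1 → write 0, move -1, go to s1
s1 | .[1]0001001   read 1 → write 0, move -1, go to s1
s1 | [.]00001001   read . → write ., move +1, go to s4
s4 | .[0]0001001   read 0 → write 1, move +1, go to s1
s1 | .1[0]001001   read 0 → write 1, move +1, go to s1
s1 | .11[0]01001   read 0 → write 1, move +1, go to s1
s1 | .111[0]1001   read 0 → write 1, move +1, go to s1
s1 | .1111[1]001   read 1 → write 0, move -1, go to s1
s1 | .111[1]0001   read 1 → write 0, move -1, go to s1
s1 | .11[1]00001   read 1 → write 0, move -1, go to s1
s1 | .1[1]000001
After 22 steps: state s1, head at 0, tape 11000001.

state s1, head at 0, tape 11000001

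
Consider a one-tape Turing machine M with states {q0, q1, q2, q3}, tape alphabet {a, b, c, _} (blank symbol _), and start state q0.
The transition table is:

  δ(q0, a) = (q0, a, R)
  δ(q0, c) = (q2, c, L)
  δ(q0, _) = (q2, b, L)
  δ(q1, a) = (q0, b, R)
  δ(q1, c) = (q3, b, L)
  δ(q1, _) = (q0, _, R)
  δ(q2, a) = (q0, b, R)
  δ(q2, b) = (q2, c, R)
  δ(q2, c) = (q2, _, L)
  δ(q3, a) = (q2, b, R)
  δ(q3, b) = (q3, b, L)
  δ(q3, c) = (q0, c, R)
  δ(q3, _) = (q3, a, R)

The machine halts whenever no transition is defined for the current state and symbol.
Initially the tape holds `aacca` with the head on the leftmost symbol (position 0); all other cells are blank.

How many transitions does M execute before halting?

12

state=q0 head=0 tape=[a]acca   (q0,a)→(q0,a,R)
state=q0 head=1 tape=a[a]cca   (q0,a)→(q0,a,R)
state=q0 head=2 tape=aa[c]ca   (q0,c)→(q2,c,L)
state=q2 head=1 tape=a[a]cca   (q2,a)→(q0,b,R)
state=q0 head=2 tape=ab[c]ca   (q0,c)→(q2,c,L)
state=q2 head=1 tape=a[b]cca   (q2,b)→(q2,c,R)
state=q2 head=2 tape=ac[c]ca   (q2,c)→(q2,_,L)
state=q2 head=1 tape=a[c]_ca   (q2,c)→(q2,_,L)
state=q2 head=0 tape=[a]__ca   (q2,a)→(q0,b,R)
state=q0 head=1 tape=b[_]_ca   (q0,_)→(q2,b,L)
state=q2 head=0 tape=[b]b_ca   (q2,b)→(q2,c,R)
state=q2 head=1 tape=c[b]_ca   (q2,b)→(q2,c,R)
state=q2 head=2 tape=cc[_]ca
M halts after 12 transitions.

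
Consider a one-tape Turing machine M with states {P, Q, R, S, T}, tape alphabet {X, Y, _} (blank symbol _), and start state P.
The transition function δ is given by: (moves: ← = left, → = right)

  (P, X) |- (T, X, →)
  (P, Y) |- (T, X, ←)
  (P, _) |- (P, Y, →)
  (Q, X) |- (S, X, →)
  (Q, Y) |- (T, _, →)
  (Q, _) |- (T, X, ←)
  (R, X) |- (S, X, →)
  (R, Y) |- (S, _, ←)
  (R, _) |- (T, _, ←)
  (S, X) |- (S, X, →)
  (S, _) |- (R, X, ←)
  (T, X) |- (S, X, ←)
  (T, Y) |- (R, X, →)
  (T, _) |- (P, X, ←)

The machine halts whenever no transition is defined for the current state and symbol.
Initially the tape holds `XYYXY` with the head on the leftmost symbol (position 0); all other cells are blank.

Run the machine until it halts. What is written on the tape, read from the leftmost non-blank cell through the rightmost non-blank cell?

P | [X]YYXY   read X → write X, move →, go to T
T | X[Y]YXY   read Y → write X, move →, go to R
R | XX[Y]XY   read Y → write _, move ←, go to S
S | X[X]_XY   read X → write X, move →, go to S
S | XX[_]XY   read _ → write X, move ←, go to R
R | X[X]XXY   read X → write X, move →, go to S
S | XX[X]XY   read X → write X, move →, go to S
S | XXX[X]Y   read X → write X, move →, go to S
S | XXXX[Y]
The non-blank tape span at halt is XXXXY.

XXXXY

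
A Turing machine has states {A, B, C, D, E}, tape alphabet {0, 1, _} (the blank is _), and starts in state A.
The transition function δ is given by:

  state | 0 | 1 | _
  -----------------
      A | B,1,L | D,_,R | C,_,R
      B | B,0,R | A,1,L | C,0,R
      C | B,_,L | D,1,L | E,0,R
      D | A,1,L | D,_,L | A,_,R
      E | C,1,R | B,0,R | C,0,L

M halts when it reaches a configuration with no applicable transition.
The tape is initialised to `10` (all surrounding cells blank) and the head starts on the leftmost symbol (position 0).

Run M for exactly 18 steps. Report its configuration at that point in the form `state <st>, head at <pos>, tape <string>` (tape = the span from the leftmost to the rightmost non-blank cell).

state A, head at 4, tape 001_0

state=A head=0 tape=[1]0______   (A,1)→(D,_,R)
state=D head=1 tape=_[0]______   (D,0)→(A,1,L)
state=A head=0 tape=[_]1______   (A,_)→(C,_,R)
state=C head=1 tape=_[1]______   (C,1)→(D,1,L)
state=D head=0 tape=[_]1______   (D,_)→(A,_,R)
state=A head=1 tape=_[1]______   (A,1)→(D,_,R)
state=D head=2 tape=__[_]_____   (D,_)→(A,_,R)
state=A head=3 tape=___[_]____   (A,_)→(C,_,R)
state=C head=4 tape=____[_]___   (C,_)→(E,0,R)
state=E head=5 tape=____0[_]__   (E,_)→(C,0,L)
state=C head=4 tape=____[0]0__   (C,0)→(B,_,L)
state=B head=3 tape=___[_]_0__   (B,_)→(C,0,R)
state=C head=4 tape=___0[_]0__   (C,_)→(E,0,R)
state=E head=5 tape=___00[0]__   (E,0)→(C,1,R)
state=C head=6 tape=___001[_]_   (C,_)→(E,0,R)
state=E head=7 tape=___0010[_]   (E,_)→(C,0,L)
state=C head=6 tape=___001[0]0   (C,0)→(B,_,L)
state=B head=5 tape=___00[1]_0   (B,1)→(A,1,L)
state=A head=4 tape=___0[0]1_0
After 18 steps: state A, head at 4, tape 001_0.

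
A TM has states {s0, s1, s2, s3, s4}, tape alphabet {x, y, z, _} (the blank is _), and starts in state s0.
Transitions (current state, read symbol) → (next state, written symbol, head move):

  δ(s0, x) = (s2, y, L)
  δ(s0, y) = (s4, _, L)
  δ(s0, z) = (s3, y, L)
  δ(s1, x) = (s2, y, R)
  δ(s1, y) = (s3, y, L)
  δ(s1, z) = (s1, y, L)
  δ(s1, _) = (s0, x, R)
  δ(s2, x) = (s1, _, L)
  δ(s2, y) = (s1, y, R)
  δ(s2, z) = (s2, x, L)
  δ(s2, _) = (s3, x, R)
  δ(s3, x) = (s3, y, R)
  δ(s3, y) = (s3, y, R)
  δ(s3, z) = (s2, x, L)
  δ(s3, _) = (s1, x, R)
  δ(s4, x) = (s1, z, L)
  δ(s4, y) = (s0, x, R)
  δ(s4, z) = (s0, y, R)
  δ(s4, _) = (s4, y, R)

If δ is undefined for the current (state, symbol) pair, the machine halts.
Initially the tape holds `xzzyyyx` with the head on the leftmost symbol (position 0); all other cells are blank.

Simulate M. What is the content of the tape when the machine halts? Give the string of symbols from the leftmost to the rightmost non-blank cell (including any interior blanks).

xyyyyyyyxx

state=s0 head=0 tape=_[x]zzyyyx___   (s0,x)→(s2,y,L)
state=s2 head=-1 tape=[_]yzzyyyx___   (s2,_)→(s3,x,R)
state=s3 head=0 tape=x[y]zzyyyx___   (s3,y)→(s3,y,R)
state=s3 head=1 tape=xy[z]zyyyx___   (s3,z)→(s2,x,L)
state=s2 head=0 tape=x[y]xzyyyx___   (s2,y)→(s1,y,R)
state=s1 head=1 tape=xy[x]zyyyx___   (s1,x)→(s2,y,R)
state=s2 head=2 tape=xyy[z]yyyx___   (s2,z)→(s2,x,L)
state=s2 head=1 tape=xy[y]xyyyx___   (s2,y)→(s1,y,R)
state=s1 head=2 tape=xyy[x]yyyx___   (s1,x)→(s2,y,R)
state=s2 head=3 tape=xyyy[y]yyx___   (s2,y)→(s1,y,R)
state=s1 head=4 tape=xyyyy[y]yx___   (s1,y)→(s3,y,L)
state=s3 head=3 tape=xyyy[y]yyx___   (s3,y)→(s3,y,R)
state=s3 head=4 tape=xyyyy[y]yx___   (s3,y)→(s3,y,R)
state=s3 head=5 tape=xyyyyy[y]x___   (s3,y)→(s3,y,R)
state=s3 head=6 tape=xyyyyyy[x]___   (s3,x)→(s3,y,R)
state=s3 head=7 tape=xyyyyyyy[_]__   (s3,_)→(s1,x,R)
state=s1 head=8 tape=xyyyyyyyx[_]_   (s1,_)→(s0,x,R)
state=s0 head=9 tape=xyyyyyyyxx[_]
The non-blank tape span at halt is xyyyyyyyxx.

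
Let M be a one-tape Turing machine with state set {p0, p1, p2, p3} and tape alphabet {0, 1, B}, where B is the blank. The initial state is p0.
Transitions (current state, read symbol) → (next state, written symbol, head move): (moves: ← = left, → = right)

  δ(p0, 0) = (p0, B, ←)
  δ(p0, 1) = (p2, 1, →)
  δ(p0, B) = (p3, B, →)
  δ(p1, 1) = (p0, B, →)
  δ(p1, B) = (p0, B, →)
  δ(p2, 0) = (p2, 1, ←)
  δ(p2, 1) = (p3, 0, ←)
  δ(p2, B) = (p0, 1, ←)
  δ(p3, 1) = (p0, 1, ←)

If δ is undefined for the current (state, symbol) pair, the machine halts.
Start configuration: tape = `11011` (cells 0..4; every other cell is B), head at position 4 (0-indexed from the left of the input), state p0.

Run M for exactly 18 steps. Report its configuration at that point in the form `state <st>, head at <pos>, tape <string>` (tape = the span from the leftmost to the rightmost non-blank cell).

p0 | B1101[1]B   read 1 → write 1, move →, go to p2
p2 | B11011[B]   read B → write 1, move ←, go to p0
p0 | B1101[1]1   read 1 → write 1, move →, go to p2
p2 | B11011[1]   read 1 → write 0, move ←, go to p3
p3 | B1101[1]0   read 1 → write 1, move ←, go to p0
p0 | B110[1]10   read 1 → write 1, move →, go to p2
p2 | B1101[1]0   read 1 → write 0, move ←, go to p3
p3 | B110[1]00   read 1 → write 1, move ←, go to p0
p0 | B11[0]100   read 0 → write B, move ←, go to p0
p0 | B1[1]B100   read 1 → write 1, move →, go to p2
p2 | B11[B]100   read B → write 1, move ←, go to p0
p0 | B1[1]1100   read 1 → write 1, move →, go to p2
p2 | B11[1]100   read 1 → write 0, move ←, go to p3
p3 | B1[1]0100   read 1 → write 1, move ←, go to p0
p0 | B[1]10100   read 1 → write 1, move →, go to p2
p2 | B1[1]0100   read 1 → write 0, move ←, go to p3
p3 | B[1]00100   read 1 → write 1, move ←, go to p0
p0 | [B]100100   read B → write B, move →, go to p3
p3 | B[1]00100
After 18 steps: state p3, head at 0, tape 100100.

state p3, head at 0, tape 100100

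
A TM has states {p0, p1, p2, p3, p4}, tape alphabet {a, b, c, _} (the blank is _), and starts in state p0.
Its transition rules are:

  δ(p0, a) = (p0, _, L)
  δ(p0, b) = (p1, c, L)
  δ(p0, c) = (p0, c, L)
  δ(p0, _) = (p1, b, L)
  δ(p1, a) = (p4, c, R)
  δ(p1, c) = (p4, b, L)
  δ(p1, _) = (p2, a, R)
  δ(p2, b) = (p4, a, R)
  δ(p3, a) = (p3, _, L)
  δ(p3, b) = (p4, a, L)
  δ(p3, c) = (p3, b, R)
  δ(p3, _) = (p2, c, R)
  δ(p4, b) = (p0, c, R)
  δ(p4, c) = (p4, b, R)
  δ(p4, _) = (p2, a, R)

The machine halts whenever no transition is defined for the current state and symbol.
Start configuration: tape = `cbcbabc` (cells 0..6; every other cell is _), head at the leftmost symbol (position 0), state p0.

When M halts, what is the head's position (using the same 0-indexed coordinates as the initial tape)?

state=p0 head=0 tape=__[c]bcbabc   (p0,c)→(p0,c,L)
state=p0 head=-1 tape=_[_]cbcbabc   (p0,_)→(p1,b,L)
state=p1 head=-2 tape=[_]bcbcbabc   (p1,_)→(p2,a,R)
state=p2 head=-1 tape=a[b]cbcbabc   (p2,b)→(p4,a,R)
state=p4 head=0 tape=aa[c]bcbabc   (p4,c)→(p4,b,R)
state=p4 head=1 tape=aab[b]cbabc   (p4,b)→(p0,c,R)
state=p0 head=2 tape=aabc[c]babc   (p0,c)→(p0,c,L)
state=p0 head=1 tape=aab[c]cbabc   (p0,c)→(p0,c,L)
state=p0 head=0 tape=aa[b]ccbabc   (p0,b)→(p1,c,L)
state=p1 head=-1 tape=a[a]cccbabc   (p1,a)→(p4,c,R)
state=p4 head=0 tape=ac[c]ccbabc   (p4,c)→(p4,b,R)
state=p4 head=1 tape=acb[c]cbabc   (p4,c)→(p4,b,R)
state=p4 head=2 tape=acbb[c]babc   (p4,c)→(p4,b,R)
state=p4 head=3 tape=acbbb[b]abc   (p4,b)→(p0,c,R)
state=p0 head=4 tape=acbbbc[a]bc   (p0,a)→(p0,_,L)
state=p0 head=3 tape=acbbb[c]_bc   (p0,c)→(p0,c,L)
state=p0 head=2 tape=acbb[b]c_bc   (p0,b)→(p1,c,L)
state=p1 head=1 tape=acb[b]cc_bc
At halt the head is at cell 1.

1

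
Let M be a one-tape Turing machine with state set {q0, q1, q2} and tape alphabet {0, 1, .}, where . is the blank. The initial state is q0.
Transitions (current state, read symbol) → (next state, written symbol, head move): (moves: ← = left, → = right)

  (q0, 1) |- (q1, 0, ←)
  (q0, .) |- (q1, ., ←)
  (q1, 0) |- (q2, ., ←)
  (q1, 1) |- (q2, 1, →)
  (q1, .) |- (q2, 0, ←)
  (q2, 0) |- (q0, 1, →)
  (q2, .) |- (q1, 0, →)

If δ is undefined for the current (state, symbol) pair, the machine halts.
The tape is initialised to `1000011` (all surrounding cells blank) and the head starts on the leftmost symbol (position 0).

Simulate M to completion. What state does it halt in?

q2

q0 | ..[1]000011   read 1 → write 0, move ←, go to q1
q1 | .[.]0000011   read . → write 0, move ←, go to q2
q2 | [.]00000011   read . → write 0, move →, go to q1
q1 | 0[0]0000011   read 0 → write ., move ←, go to q2
q2 | [0].0000011   read 0 → write 1, move →, go to q0
q0 | 1[.]0000011   read . → write ., move ←, go to q1
q1 | [1].0000011   read 1 → write 1, move →, go to q2
q2 | 1[.]0000011   read . → write 0, move →, go to q1
q1 | 10[0]000011   read 0 → write ., move ←, go to q2
q2 | 1[0].000011   read 0 → write 1, move →, go to q0
q0 | 11[.]000011   read . → write ., move ←, go to q1
q1 | 1[1].000011   read 1 → write 1, move →, go to q2
q2 | 11[.]000011   read . → write 0, move →, go to q1
q1 | 110[0]00011   read 0 → write ., move ←, go to q2
q2 | 11[0].00011   read 0 → write 1, move →, go to q0
q0 | 111[.]00011   read . → write ., move ←, go to q1
q1 | 11[1].00011   read 1 → write 1, move →, go to q2
q2 | 111[.]00011   read . → write 0, move →, go to q1
q1 | 1110[0]0011   read 0 → write ., move ←, go to q2
q2 | 111[0].0011   read 0 → write 1, move →, go to q0
q0 | 1111[.]0011   read . → write ., move ←, go to q1
q1 | 111[1].0011   read 1 → write 1, move →, go to q2
q2 | 1111[.]0011   read . → write 0, move →, go to q1
q1 | 11110[0]011   read 0 → write ., move ←, go to q2
q2 | 1111[0].011   read 0 → write 1, move →, go to q0
q0 | 11111[.]011   read . → write ., move ←, go to q1
q1 | 1111[1].011   read 1 → write 1, move →, go to q2
q2 | 11111[.]011   read . → write 0, move →, go to q1
q1 | 111110[0]11   read 0 → write ., move ←, go to q2
q2 | 11111[0].11   read 0 → write 1, move →, go to q0
q0 | 111111[.]11   read . → write ., move ←, go to q1
q1 | 11111[1].11   read 1 → write 1, move →, go to q2
q2 | 111111[.]11   read . → write 0, move →, go to q1
q1 | 1111110[1]1   read 1 → write 1, move →, go to q2
q2 | 11111101[1]
No transition is defined for (q2, 1); M halts in state q2.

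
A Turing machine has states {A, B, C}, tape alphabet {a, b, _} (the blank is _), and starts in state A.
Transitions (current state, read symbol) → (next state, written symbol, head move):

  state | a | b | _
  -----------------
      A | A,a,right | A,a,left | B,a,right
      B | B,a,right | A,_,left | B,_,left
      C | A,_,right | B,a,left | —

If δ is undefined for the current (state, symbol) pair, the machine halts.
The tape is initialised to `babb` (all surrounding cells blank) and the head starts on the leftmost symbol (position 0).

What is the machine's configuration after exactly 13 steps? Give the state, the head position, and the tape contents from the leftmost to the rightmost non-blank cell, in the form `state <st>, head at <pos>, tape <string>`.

state B, head at 3, tape aaaaa

state=A head=0 tape=_[b]abb_   (A,b)→(A,a,left)
state=A head=-1 tape=[_]aabb_   (A,_)→(B,a,right)
state=B head=0 tape=a[a]abb_   (B,a)→(B,a,right)
state=B head=1 tape=aa[a]bb_   (B,a)→(B,a,right)
state=B head=2 tape=aaa[b]b_   (B,b)→(A,_,left)
state=A head=1 tape=aa[a]_b_   (A,a)→(A,a,right)
state=A head=2 tape=aaa[_]b_   (A,_)→(B,a,right)
state=B head=3 tape=aaaa[b]_   (B,b)→(A,_,left)
state=A head=2 tape=aaa[a]__   (A,a)→(A,a,right)
state=A head=3 tape=aaaa[_]_   (A,_)→(B,a,right)
state=B head=4 tape=aaaaa[_]   (B,_)→(B,_,left)
state=B head=3 tape=aaaa[a]_   (B,a)→(B,a,right)
state=B head=4 tape=aaaaa[_]   (B,_)→(B,_,left)
state=B head=3 tape=aaaa[a]_
After 13 steps: state B, head at 3, tape aaaaa.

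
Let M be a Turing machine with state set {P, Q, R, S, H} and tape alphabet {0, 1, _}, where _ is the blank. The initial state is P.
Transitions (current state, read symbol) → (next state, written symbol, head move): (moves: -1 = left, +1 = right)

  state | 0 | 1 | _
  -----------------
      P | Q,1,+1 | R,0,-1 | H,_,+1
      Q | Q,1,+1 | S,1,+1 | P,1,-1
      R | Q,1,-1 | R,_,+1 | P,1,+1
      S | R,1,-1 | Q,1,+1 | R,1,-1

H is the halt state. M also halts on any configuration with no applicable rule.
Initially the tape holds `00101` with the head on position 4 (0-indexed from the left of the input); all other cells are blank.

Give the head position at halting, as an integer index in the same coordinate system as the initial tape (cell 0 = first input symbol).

state=P head=4 tape=0010[1]____   (P,1)→(R,0,-1)
state=R head=3 tape=001[0]0____   (R,0)→(Q,1,-1)
state=Q head=2 tape=00[1]10____   (Q,1)→(S,1,+1)
state=S head=3 tape=001[1]0____   (S,1)→(Q,1,+1)
state=Q head=4 tape=0011[0]____   (Q,0)→(Q,1,+1)
state=Q head=5 tape=00111[_]___   (Q,_)→(P,1,-1)
state=P head=4 tape=0011[1]1___   (P,1)→(R,0,-1)
state=R head=3 tape=001[1]01___   (R,1)→(R,_,+1)
state=R head=4 tape=001_[0]1___   (R,0)→(Q,1,-1)
state=Q head=3 tape=001[_]11___   (Q,_)→(P,1,-1)
state=P head=2 tape=00[1]111___   (P,1)→(R,0,-1)
state=R head=1 tape=0[0]0111___   (R,0)→(Q,1,-1)
state=Q head=0 tape=[0]10111___   (Q,0)→(Q,1,+1)
state=Q head=1 tape=1[1]0111___   (Q,1)→(S,1,+1)
state=S head=2 tape=11[0]111___   (S,0)→(R,1,-1)
state=R head=1 tape=1[1]1111___   (R,1)→(R,_,+1)
state=R head=2 tape=1_[1]111___   (R,1)→(R,_,+1)
state=R head=3 tape=1__[1]11___   (R,1)→(R,_,+1)
state=R head=4 tape=1___[1]1___   (R,1)→(R,_,+1)
state=R head=5 tape=1____[1]___   (R,1)→(R,_,+1)
state=R head=6 tape=1_____[_]__   (R,_)→(P,1,+1)
state=P head=7 tape=1_____1[_]_   (P,_)→(H,_,+1)
state=H head=8 tape=1_____1_[_]
At halt the head is at cell 8.

8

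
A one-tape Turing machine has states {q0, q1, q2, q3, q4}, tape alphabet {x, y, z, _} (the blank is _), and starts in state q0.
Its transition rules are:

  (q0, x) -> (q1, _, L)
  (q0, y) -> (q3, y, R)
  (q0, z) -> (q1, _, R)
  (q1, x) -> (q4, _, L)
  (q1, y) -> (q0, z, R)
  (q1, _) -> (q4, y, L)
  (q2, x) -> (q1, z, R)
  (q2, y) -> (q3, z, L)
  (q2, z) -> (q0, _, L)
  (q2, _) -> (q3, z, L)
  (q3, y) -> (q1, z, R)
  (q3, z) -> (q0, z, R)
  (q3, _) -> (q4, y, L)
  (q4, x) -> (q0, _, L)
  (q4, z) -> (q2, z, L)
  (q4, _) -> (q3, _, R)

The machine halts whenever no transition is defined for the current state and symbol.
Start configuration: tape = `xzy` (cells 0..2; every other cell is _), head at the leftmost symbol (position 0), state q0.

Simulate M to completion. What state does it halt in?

q0 | ____[x]zy   read x → write _, move L, go to q1
q1 | ___[_]_zy   read _ → write y, move L, go to q4
q4 | __[_]y_zy   read _ → write _, move R, go to q3
q3 | ___[y]_zy   read y → write z, move R, go to q1
q1 | ___z[_]zy   read _ → write y, move L, go to q4
q4 | ___[z]yzy   read z → write z, move L, go to q2
q2 | __[_]zyzy   read _ → write z, move L, go to q3
q3 | _[_]zzyzy   read _ → write y, move L, go to q4
q4 | [_]yzzyzy   read _ → write _, move R, go to q3
q3 | _[y]zzyzy   read y → write z, move R, go to q1
q1 | _z[z]zyzy
No transition is defined for (q1, z); M halts in state q1.

q1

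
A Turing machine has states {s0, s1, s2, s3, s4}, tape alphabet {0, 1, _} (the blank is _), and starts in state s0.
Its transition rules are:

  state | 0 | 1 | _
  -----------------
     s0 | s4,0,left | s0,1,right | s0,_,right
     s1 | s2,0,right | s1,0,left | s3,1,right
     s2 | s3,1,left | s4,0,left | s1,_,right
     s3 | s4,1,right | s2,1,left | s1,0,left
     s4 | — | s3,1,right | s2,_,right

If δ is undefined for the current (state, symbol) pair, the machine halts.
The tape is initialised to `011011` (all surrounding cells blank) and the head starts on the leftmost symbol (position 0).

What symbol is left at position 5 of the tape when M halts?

state=s0 head=0 tape=___[0]11011_   (s0,0)→(s4,0,left)
state=s4 head=-1 tape=__[_]011011_   (s4,_)→(s2,_,right)
state=s2 head=0 tape=___[0]11011_   (s2,0)→(s3,1,left)
state=s3 head=-1 tape=__[_]111011_   (s3,_)→(s1,0,left)
state=s1 head=-2 tape=_[_]0111011_   (s1,_)→(s3,1,right)
state=s3 head=-1 tape=_1[0]111011_   (s3,0)→(s4,1,right)
state=s4 head=0 tape=_11[1]11011_   (s4,1)→(s3,1,right)
state=s3 head=1 tape=_111[1]1011_   (s3,1)→(s2,1,left)
state=s2 head=0 tape=_11[1]11011_   (s2,1)→(s4,0,left)
state=s4 head=-1 tape=_1[1]011011_   (s4,1)→(s3,1,right)
state=s3 head=0 tape=_11[0]11011_   (s3,0)→(s4,1,right)
state=s4 head=1 tape=_111[1]1011_   (s4,1)→(s3,1,right)
state=s3 head=2 tape=_1111[1]011_   (s3,1)→(s2,1,left)
state=s2 head=1 tape=_111[1]1011_   (s2,1)→(s4,0,left)
state=s4 head=0 tape=_11[1]01011_   (s4,1)→(s3,1,right)
state=s3 head=1 tape=_111[0]1011_   (s3,0)→(s4,1,right)
state=s4 head=2 tape=_1111[1]011_   (s4,1)→(s3,1,right)
state=s3 head=3 tape=_11111[0]11_   (s3,0)→(s4,1,right)
state=s4 head=4 tape=_111111[1]1_   (s4,1)→(s3,1,right)
state=s3 head=5 tape=_1111111[1]_   (s3,1)→(s2,1,left)
state=s2 head=4 tape=_111111[1]1_   (s2,1)→(s4,0,left)
state=s4 head=3 tape=_11111[1]01_   (s4,1)→(s3,1,right)
state=s3 head=4 tape=_111111[0]1_   (s3,0)→(s4,1,right)
state=s4 head=5 tape=_1111111[1]_   (s4,1)→(s3,1,right)
state=s3 head=6 tape=_11111111[_]   (s3,_)→(s1,0,left)
state=s1 head=5 tape=_1111111[1]0   (s1,1)→(s1,0,left)
state=s1 head=4 tape=_111111[1]00   (s1,1)→(s1,0,left)
state=s1 head=3 tape=_11111[1]000   (s1,1)→(s1,0,left)
state=s1 head=2 tape=_1111[1]0000   (s1,1)→(s1,0,left)
state=s1 head=1 tape=_111[1]00000   (s1,1)→(s1,0,left)
state=s1 head=0 tape=_11[1]000000   (s1,1)→(s1,0,left)
state=s1 head=-1 tape=_1[1]0000000   (s1,1)→(s1,0,left)
state=s1 head=-2 tape=_[1]00000000   (s1,1)→(s1,0,left)
state=s1 head=-3 tape=[_]000000000   (s1,_)→(s3,1,right)
state=s3 head=-2 tape=1[0]00000000   (s3,0)→(s4,1,right)
state=s4 head=-1 tape=11[0]0000000
Cell 5 holds 0 when M halts.

0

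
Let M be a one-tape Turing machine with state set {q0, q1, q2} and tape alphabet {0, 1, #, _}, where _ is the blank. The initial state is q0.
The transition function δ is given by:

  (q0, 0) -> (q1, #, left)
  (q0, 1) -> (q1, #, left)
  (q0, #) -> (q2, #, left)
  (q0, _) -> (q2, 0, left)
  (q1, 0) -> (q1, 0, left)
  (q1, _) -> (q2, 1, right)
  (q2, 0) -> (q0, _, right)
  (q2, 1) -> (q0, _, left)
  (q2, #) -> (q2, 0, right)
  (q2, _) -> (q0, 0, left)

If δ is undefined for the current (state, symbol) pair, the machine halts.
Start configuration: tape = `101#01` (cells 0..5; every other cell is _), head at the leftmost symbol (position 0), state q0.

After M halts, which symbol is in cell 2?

0

q0 | _[1]01#01_   read 1 → write #, move left, go to q1
q1 | [_]#01#01_   read _ → write 1, move right, go to q2
q2 | 1[#]01#01_   read # → write 0, move right, go to q2
q2 | 10[0]1#01_   read 0 → write _, move right, go to q0
q0 | 10_[1]#01_   read 1 → write #, move left, go to q1
q1 | 10[_]##01_   read _ → write 1, move right, go to q2
q2 | 101[#]#01_   read # → write 0, move right, go to q2
q2 | 1010[#]01_   read # → write 0, move right, go to q2
q2 | 10100[0]1_   read 0 → write _, move right, go to q0
q0 | 10100_[1]_   read 1 → write #, move left, go to q1
q1 | 10100[_]#_   read _ → write 1, move right, go to q2
q2 | 101001[#]_   read # → write 0, move right, go to q2
q2 | 1010010[_]   read _ → write 0, move left, go to q0
q0 | 101001[0]0   read 0 → write #, move left, go to q1
q1 | 10100[1]#0
Cell 2 holds 0 when M halts.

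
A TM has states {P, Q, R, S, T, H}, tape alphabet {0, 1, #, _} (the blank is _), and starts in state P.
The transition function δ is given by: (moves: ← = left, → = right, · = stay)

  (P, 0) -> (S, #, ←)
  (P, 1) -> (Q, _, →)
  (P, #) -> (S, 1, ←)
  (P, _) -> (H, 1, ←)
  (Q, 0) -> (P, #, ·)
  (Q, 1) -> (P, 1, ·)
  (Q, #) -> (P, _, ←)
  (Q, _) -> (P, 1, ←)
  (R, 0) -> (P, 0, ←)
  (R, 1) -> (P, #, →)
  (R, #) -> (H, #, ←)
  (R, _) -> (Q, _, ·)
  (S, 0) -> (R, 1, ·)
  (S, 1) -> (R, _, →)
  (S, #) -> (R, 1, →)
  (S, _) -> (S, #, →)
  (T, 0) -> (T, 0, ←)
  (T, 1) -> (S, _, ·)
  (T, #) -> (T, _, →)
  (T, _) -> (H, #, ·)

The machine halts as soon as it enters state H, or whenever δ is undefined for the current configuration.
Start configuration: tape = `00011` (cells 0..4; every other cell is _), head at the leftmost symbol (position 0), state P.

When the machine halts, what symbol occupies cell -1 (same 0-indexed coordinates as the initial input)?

P | _[0]0011   read 0 → write #, move ←, go to S
S | [_]#0011   read _ → write #, move →, go to S
S | #[#]0011   read # → write 1, move →, go to R
R | #1[0]011   read 0 → write 0, move ←, go to P
P | #[1]0011   read 1 → write _, move →, go to Q
Q | #_[0]011   read 0 → write #, move ·, go to P
P | #_[#]011   read # → write 1, move ←, go to S
S | #[_]1011   read _ → write #, move →, go to S
S | ##[1]011   read 1 → write _, move →, go to R
R | ##_[0]11   read 0 → write 0, move ←, go to P
P | ##[_]011   read _ → write 1, move ←, go to H
H | #[#]1011
Cell -1 holds # when M halts.

#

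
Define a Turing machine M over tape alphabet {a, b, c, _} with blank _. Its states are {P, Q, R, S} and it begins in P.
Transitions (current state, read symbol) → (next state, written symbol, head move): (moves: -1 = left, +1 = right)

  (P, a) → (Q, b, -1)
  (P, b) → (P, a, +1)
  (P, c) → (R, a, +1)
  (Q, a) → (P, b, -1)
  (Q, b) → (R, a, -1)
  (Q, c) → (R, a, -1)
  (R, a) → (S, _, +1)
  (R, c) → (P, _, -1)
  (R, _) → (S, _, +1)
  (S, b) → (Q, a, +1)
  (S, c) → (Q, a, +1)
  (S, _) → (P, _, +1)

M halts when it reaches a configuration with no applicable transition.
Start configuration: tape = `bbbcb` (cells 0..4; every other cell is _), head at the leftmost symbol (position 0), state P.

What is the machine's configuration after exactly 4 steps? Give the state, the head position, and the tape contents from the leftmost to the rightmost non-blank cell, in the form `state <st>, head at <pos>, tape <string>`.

P | [b]bbcb   read b → write a, move +1, go to P
P | a[b]bcb   read b → write a, move +1, go to P
P | aa[b]cb   read b → write a, move +1, go to P
P | aaa[c]b   read c → write a, move +1, go to R
R | aaaa[b]
After 4 steps: state R, head at 4, tape aaaab.

state R, head at 4, tape aaaab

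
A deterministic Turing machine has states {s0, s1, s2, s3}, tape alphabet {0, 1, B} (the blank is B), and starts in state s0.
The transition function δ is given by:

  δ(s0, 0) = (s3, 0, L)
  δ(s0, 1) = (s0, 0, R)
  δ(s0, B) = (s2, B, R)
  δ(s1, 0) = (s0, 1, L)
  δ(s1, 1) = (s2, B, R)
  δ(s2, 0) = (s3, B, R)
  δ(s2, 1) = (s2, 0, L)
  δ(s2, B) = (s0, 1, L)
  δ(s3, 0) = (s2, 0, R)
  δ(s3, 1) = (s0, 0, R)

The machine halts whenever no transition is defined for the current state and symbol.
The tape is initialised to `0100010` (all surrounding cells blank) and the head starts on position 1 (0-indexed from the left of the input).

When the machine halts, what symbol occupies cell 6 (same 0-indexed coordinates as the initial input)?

state=s0 head=1 tape=0[1]00010B   (s0,1)→(s0,0,R)
state=s0 head=2 tape=00[0]0010B   (s0,0)→(s3,0,L)
state=s3 head=1 tape=0[0]00010B   (s3,0)→(s2,0,R)
state=s2 head=2 tape=00[0]0010B   (s2,0)→(s3,B,R)
state=s3 head=3 tape=00B[0]010B   (s3,0)→(s2,0,R)
state=s2 head=4 tape=00B0[0]10B   (s2,0)→(s3,B,R)
state=s3 head=5 tape=00B0B[1]0B   (s3,1)→(s0,0,R)
state=s0 head=6 tape=00B0B0[0]B   (s0,0)→(s3,0,L)
state=s3 head=5 tape=00B0B[0]0B   (s3,0)→(s2,0,R)
state=s2 head=6 tape=00B0B0[0]B   (s2,0)→(s3,B,R)
state=s3 head=7 tape=00B0B0B[B]
Cell 6 holds B when M halts.

B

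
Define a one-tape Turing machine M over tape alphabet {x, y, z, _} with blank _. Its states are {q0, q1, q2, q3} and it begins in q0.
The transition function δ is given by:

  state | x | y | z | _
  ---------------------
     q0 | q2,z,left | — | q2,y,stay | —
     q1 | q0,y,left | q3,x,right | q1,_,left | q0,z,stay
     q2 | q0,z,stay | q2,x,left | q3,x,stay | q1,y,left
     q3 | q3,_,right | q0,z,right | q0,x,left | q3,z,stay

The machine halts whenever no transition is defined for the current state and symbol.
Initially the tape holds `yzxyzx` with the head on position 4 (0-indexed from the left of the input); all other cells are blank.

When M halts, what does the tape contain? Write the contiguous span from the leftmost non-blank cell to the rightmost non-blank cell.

state=q0 head=4 tape=yzxy[z]x_   (q0,z)→(q2,y,stay)
state=q2 head=4 tape=yzxy[y]x_   (q2,y)→(q2,x,left)
state=q2 head=3 tape=yzx[y]xx_   (q2,y)→(q2,x,left)
state=q2 head=2 tape=yz[x]xxx_   (q2,x)→(q0,z,stay)
state=q0 head=2 tape=yz[z]xxx_   (q0,z)→(q2,y,stay)
state=q2 head=2 tape=yz[y]xxx_   (q2,y)→(q2,x,left)
state=q2 head=1 tape=y[z]xxxx_   (q2,z)→(q3,x,stay)
state=q3 head=1 tape=y[x]xxxx_   (q3,x)→(q3,_,right)
state=q3 head=2 tape=y_[x]xxx_   (q3,x)→(q3,_,right)
state=q3 head=3 tape=y__[x]xx_   (q3,x)→(q3,_,right)
state=q3 head=4 tape=y___[x]x_   (q3,x)→(q3,_,right)
state=q3 head=5 tape=y____[x]_   (q3,x)→(q3,_,right)
state=q3 head=6 tape=y_____[_]   (q3,_)→(q3,z,stay)
state=q3 head=6 tape=y_____[z]   (q3,z)→(q0,x,left)
state=q0 head=5 tape=y____[_]x
The non-blank tape span at halt is y_____x.

y_____x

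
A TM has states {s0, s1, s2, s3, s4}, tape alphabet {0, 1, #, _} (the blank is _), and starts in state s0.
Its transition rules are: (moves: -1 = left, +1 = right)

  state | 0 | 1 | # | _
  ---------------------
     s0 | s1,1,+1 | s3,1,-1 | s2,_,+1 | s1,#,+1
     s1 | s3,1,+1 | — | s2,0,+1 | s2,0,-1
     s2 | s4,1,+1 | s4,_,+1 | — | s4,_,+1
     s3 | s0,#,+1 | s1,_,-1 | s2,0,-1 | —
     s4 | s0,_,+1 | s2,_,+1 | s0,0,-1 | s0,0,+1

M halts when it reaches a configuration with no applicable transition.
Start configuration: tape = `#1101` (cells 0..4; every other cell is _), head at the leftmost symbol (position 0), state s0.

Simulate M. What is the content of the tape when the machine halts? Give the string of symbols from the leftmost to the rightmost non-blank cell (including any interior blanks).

s0 | [#]1101____   read # → write _, move +1, go to s2
s2 | _[1]101____   read 1 → write _, move +1, go to s4
s4 | __[1]01____   read 1 → write _, move +1, go to s2
s2 | ___[0]1____   read 0 → write 1, move +1, go to s4
s4 | ___1[1]____   read 1 → write _, move +1, go to s2
s2 | ___1_[_]___   read _ → write _, move +1, go to s4
s4 | ___1__[_]__   read _ → write 0, move +1, go to s0
s0 | ___1__0[_]_   read _ → write #, move +1, go to s1
s1 | ___1__0#[_]   read _ → write 0, move -1, go to s2
s2 | ___1__0[#]0
The non-blank tape span at halt is 1__0#0.

1__0#0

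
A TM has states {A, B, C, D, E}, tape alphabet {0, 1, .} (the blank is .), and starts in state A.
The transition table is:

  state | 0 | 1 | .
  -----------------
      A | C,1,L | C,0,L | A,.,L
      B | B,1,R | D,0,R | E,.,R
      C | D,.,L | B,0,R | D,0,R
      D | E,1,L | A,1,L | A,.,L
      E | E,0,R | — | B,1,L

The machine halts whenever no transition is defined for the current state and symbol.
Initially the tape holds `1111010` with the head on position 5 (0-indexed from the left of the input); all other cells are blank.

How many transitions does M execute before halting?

15

A | 11110[1]0   read 1 → write 0, move L, go to C
C | 1111[0]00   read 0 → write ., move L, go to D
D | 111[1].00   read 1 → write 1, move L, go to A
A | 11[1]1.00   read 1 → write 0, move L, go to C
C | 1[1]01.00   read 1 → write 0, move R, go to B
B | 10[0]1.00   read 0 → write 1, move R, go to B
B | 101[1].00   read 1 → write 0, move R, go to D
D | 1010[.]00   read . → write ., move L, go to A
A | 101[0].00   read 0 → write 1, move L, go to C
C | 10[1]1.00   read 1 → write 0, move R, go to B
B | 100[1].00   read 1 → write 0, move R, go to D
D | 1000[.]00   read . → write ., move L, go to A
A | 100[0].00   read 0 → write 1, move L, go to C
C | 10[0]1.00   read 0 → write ., move L, go to D
D | 1[0].1.00   read 0 → write 1, move L, go to E
E | [1]1.1.00
M halts after 15 transitions.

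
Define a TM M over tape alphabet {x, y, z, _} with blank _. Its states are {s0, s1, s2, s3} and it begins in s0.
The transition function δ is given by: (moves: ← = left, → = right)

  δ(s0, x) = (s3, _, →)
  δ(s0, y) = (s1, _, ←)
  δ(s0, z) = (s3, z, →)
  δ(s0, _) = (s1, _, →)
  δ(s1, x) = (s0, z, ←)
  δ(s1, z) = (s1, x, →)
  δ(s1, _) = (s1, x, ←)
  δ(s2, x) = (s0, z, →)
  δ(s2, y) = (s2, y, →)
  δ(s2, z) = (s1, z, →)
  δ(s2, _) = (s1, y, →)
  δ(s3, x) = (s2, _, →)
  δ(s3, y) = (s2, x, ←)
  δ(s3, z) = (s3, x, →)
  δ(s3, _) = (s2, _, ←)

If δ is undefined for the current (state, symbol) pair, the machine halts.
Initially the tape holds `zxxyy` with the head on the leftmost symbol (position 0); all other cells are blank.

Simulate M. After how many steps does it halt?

18

s0 | [z]xxyy_   read z → write z, move →, go to s3
s3 | z[x]xyy_   read x → write _, move →, go to s2
s2 | z_[x]yy_   read x → write z, move →, go to s0
s0 | z_z[y]y_   read y → write _, move ←, go to s1
s1 | z_[z]_y_   read z → write x, move →, go to s1
s1 | z_x[_]y_   read _ → write x, move ←, go to s1
s1 | z_[x]xy_   read x → write z, move ←, go to s0
s0 | z[_]zxy_   read _ → write _, move →, go to s1
s1 | z_[z]xy_   read z → write x, move →, go to s1
s1 | z_x[x]y_   read x → write z, move ←, go to s0
s0 | z_[x]zy_   read x → write _, move →, go to s3
s3 | z__[z]y_   read z → write x, move →, go to s3
s3 | z__x[y]_   read y → write x, move ←, go to s2
s2 | z__[x]x_   read x → write z, move →, go to s0
s0 | z__z[x]_   read x → write _, move →, go to s3
s3 | z__z_[_]   read _ → write _, move ←, go to s2
s2 | z__z[_]_   read _ → write y, move →, go to s1
s1 | z__zy[_]   read _ → write x, move ←, go to s1
s1 | z__z[y]x
M halts after 18 transitions.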